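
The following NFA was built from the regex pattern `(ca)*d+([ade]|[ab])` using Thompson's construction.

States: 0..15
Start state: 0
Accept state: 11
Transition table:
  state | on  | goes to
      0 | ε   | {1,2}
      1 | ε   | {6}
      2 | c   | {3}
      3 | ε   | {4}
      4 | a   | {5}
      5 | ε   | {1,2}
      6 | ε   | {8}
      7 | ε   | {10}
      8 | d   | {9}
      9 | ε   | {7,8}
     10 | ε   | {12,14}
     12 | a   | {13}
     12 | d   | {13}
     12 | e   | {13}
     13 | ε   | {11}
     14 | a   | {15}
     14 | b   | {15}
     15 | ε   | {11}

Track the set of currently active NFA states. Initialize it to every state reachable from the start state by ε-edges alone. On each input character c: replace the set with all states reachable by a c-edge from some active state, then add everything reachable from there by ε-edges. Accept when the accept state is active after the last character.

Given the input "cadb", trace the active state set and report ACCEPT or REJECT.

start: ε-closure({0}) = {0,1,2,6,8}
'c' @ 1: {3,4}
'a' @ 2: {1,2,5,6,8}
'd' @ 3: {7,8,9,10,12,14}
'b' @ 4: {11,15}  [accepting]
after full input: {11,15}  (accept=11 in)

Answer: ACCEPT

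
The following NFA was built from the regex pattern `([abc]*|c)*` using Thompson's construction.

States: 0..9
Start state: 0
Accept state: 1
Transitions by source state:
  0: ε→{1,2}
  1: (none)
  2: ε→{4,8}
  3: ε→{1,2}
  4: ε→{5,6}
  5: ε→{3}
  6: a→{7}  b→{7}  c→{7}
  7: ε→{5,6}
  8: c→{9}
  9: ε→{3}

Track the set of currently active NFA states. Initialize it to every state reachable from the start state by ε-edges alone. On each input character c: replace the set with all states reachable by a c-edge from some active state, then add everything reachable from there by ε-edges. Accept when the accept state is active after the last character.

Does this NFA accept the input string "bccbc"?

start: ε-closure({0}) = {0,1,2,3,4,5,6,8}
'b' @ 1: {1,2,3,4,5,6,7,8}  (accept∈set)
'c' @ 2: {1,2,3,4,5,6,7,8,9}  (accept∈set)
'c' @ 3: {1,2,3,4,5,6,7,8,9}  (accept∈set)
'b' @ 4: {1,2,3,4,5,6,7,8}  (accept∈set)
'c' @ 5: {1,2,3,4,5,6,7,8,9}  (accept∈set)
after full input: {1,2,3,4,5,6,7,8,9}  (accept=1 in)

Answer: ACCEPT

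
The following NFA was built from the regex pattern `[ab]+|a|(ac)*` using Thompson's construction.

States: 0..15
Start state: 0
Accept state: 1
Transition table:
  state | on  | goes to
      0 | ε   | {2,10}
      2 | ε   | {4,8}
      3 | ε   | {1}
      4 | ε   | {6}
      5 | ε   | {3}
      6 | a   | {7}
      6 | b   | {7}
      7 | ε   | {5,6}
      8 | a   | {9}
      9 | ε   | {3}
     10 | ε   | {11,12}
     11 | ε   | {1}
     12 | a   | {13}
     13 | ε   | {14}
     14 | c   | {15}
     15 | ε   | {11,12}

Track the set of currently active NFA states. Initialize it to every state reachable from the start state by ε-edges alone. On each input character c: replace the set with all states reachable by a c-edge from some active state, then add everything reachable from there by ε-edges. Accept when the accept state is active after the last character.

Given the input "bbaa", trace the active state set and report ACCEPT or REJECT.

Answer: ACCEPT

Trace:
start: ε-closure({0}) = {0,1,2,4,6,8,10,11,12}
'b' @ 1: {1,3,5,6,7}  ✓accept
'b' @ 2: {1,3,5,6,7}  ✓accept
'a' @ 3: {1,3,5,6,7}  ✓accept
'a' @ 4: {1,3,5,6,7}  ✓accept
end set {1,3,5,6,7} — state 1 in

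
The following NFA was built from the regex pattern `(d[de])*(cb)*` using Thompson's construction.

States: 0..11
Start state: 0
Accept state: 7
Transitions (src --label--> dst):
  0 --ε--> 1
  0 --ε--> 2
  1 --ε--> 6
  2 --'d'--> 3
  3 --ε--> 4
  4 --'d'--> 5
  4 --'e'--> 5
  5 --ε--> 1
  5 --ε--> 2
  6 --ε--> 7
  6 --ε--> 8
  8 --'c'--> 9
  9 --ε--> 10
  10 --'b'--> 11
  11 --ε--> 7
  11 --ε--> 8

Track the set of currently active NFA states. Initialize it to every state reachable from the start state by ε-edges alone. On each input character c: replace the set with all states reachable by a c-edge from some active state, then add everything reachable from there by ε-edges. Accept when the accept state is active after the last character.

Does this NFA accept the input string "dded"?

start: ε-closure({0}) = {0,1,2,6,7,8}
'd' @ 1: {3,4}
'd' @ 2: {1,2,5,6,7,8}  [accepting]
'e' @ 3: {}  — no active states
rest 'd' ignored (set empty)
end set {} — state 7 not in

Answer: REJECT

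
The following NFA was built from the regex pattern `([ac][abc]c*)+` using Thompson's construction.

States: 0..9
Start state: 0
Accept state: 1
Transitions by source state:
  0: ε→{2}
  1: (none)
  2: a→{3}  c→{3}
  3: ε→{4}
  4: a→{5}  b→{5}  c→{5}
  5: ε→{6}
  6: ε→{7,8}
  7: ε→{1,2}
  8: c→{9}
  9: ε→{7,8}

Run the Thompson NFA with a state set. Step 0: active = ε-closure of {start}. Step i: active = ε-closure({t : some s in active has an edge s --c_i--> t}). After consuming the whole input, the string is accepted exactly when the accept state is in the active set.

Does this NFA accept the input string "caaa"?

Answer: ACCEPT

Trace:
S₀ = ε-closure({0}) = {0,2}
'c' @ 1: {3,4}
'a' @ 2: {1,2,5,6,7,8}  (accept∈set)
'a' @ 3: {3,4}
'a' @ 4: {1,2,5,6,7,8}  (accept∈set)
final: {1,2,5,6,7,8}; accept 1 in set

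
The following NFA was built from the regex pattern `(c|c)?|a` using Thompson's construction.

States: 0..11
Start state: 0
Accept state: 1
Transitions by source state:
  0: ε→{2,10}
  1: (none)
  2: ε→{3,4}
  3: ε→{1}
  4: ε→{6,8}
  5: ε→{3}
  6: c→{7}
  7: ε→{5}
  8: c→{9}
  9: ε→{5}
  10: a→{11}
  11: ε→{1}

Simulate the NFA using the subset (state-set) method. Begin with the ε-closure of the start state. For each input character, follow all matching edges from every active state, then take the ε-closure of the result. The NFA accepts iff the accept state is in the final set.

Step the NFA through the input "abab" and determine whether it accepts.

S₀ = ε-closure({0}) = {0,1,2,3,4,6,8,10}
'a' @ 1: {1,11}  (accept∈set)
'b' @ 2: {}  — dead — no transitions
rest 'ab' ignored (set empty)
final: {}; accept 1 not in set

Answer: REJECT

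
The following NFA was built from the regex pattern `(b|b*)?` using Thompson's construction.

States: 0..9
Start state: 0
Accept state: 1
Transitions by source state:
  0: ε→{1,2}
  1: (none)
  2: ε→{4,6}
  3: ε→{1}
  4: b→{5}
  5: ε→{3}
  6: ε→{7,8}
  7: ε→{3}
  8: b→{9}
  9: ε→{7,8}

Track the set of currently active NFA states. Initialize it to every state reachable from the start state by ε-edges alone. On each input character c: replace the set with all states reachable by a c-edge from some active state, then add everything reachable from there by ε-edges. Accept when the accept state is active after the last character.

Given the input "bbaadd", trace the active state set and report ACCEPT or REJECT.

start: ε-closure({0}) = {0,1,2,3,4,6,7,8}
'b' @ 1: {1,3,5,7,8,9}  [accepting]
'b' @ 2: {1,3,7,8,9}  [accepting]
'a' @ 3: {}  — no active states
rest 'add' ignored (set empty)
after full input: {}  (accept=1 not in)

Answer: REJECT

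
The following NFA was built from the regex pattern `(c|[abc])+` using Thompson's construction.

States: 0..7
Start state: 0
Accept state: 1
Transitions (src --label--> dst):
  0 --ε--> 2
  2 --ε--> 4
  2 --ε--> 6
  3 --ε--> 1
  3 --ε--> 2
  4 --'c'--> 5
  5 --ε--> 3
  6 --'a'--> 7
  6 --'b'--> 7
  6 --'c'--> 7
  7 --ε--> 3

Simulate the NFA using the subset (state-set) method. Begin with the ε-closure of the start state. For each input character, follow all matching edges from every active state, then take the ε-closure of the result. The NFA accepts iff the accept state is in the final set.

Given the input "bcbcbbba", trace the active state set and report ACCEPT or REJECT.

initial (ε-close {0}): {0,2,4,6}
'b' @ 1: {1,2,3,4,6,7}  ✓accept
'c' @ 2: {1,2,3,4,5,6,7}  ✓accept
'b' @ 3: {1,2,3,4,6,7}  ✓accept
'c' @ 4: {1,2,3,4,5,6,7}  ✓accept
'b' @ 5: {1,2,3,4,6,7}  ✓accept
'b' @ 6: {1,2,3,4,6,7}  ✓accept
'b' @ 7: {1,2,3,4,6,7}  ✓accept
'a' @ 8: {1,2,3,4,6,7}  ✓accept
final: {1,2,3,4,6,7}; accept 1 in set

Answer: ACCEPT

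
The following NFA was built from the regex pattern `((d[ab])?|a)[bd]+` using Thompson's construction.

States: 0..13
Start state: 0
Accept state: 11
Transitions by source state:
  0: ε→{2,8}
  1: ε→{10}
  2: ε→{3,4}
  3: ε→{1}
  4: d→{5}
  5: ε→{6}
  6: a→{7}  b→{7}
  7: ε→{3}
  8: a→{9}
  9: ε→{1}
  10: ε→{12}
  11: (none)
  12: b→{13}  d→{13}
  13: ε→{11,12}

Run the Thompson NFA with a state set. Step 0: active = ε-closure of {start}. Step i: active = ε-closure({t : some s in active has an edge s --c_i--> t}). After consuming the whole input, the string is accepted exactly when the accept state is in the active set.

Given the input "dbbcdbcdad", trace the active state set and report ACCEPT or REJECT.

Answer: REJECT

Steps:
start: ε-closure({0}) = {0,1,2,3,4,8,10,12}
'd' @ 1: {5,6,11,12,13}  ✓accept
'b' @ 2: {1,3,7,10,11,12,13}  ✓accept
'b' @ 3: {11,12,13}  ✓accept
'c' @ 4: {}  — dead — no transitions
rest 'dbcdad' ignored (set empty)
final: {}; accept 11 not in set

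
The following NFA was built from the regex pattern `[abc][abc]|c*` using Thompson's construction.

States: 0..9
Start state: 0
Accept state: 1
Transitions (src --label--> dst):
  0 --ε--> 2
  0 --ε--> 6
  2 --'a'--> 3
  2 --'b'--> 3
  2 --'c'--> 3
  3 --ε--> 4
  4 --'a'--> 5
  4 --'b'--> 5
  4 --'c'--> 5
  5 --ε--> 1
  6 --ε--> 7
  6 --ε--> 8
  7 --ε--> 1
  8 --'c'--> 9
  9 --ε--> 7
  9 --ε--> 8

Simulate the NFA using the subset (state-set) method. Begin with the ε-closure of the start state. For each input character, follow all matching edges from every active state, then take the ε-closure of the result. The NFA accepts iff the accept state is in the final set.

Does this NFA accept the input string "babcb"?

Answer: REJECT

Derivation:
initial (ε-close {0}): {0,1,2,6,7,8}
'b' @ 1: {3,4}
'a' @ 2: {1,5}  ✓accept
'b' @ 3: {}  — dead — no transitions
rest 'cb' ignored (set empty)
end set {} — state 1 not in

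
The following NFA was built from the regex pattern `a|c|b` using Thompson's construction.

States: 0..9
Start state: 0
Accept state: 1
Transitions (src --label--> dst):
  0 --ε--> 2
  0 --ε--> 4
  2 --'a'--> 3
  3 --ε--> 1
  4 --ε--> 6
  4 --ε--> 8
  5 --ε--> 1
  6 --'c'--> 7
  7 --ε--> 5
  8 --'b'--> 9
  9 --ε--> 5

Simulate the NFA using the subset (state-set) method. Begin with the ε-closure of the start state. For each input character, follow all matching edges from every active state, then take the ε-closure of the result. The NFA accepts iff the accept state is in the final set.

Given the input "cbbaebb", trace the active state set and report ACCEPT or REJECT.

Answer: REJECT

Trace:
initial (ε-close {0}): {0,2,4,6,8}
'c' @ 1: {1,5,7}  [accepting]
'b' @ 2: {}  — no active states
rest 'baebb' ignored (set empty)
final: {}; accept 1 not in set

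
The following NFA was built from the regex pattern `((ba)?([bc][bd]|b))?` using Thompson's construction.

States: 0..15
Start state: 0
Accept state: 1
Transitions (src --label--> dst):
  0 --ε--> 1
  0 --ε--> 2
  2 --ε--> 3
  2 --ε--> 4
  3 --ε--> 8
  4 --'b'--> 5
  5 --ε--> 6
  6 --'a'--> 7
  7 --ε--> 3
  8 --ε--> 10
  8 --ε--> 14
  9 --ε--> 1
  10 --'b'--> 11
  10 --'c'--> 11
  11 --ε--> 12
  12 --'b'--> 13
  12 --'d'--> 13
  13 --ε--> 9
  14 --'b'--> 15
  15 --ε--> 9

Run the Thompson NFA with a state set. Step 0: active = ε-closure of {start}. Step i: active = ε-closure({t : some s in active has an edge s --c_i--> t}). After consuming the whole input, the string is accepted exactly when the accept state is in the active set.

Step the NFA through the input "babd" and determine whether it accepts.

Answer: ACCEPT

Steps:
initial (ε-close {0}): {0,1,2,3,4,8,10,14}
'b' @ 1: {1,5,6,9,11,12,15}  ✓accept
'a' @ 2: {3,7,8,10,14}
'b' @ 3: {1,9,11,12,15}  ✓accept
'd' @ 4: {1,9,13}  ✓accept
after full input: {1,9,13}  (accept=1 in)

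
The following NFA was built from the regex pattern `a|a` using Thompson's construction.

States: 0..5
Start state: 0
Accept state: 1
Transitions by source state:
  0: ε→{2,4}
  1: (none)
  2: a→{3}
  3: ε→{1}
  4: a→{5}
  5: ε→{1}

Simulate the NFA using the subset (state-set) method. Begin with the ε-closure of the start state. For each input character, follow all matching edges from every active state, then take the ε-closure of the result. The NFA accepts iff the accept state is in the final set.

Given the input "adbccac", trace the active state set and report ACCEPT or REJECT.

start: ε-closure({0}) = {0,2,4}
'a' @ 1: {1,3,5}  (accept∈set)
'd' @ 2: {}  — no active states
rest 'bccac' ignored (set empty)
end set {} — state 1 not in

Answer: REJECT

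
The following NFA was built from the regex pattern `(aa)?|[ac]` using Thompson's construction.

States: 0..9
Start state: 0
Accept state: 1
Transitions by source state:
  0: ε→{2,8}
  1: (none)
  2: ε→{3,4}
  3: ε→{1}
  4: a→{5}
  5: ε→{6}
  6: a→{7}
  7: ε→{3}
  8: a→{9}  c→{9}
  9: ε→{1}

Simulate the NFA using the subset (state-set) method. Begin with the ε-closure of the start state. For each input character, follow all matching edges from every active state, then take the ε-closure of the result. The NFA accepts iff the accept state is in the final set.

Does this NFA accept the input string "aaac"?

start: ε-closure({0}) = {0,1,2,3,4,8}
'a' @ 1: {1,5,6,9}  ✓accept
'a' @ 2: {1,3,7}  ✓accept
'a' @ 3: {}  — no active states
rest 'c' ignored (set empty)
end set {} — state 1 not in

Answer: REJECT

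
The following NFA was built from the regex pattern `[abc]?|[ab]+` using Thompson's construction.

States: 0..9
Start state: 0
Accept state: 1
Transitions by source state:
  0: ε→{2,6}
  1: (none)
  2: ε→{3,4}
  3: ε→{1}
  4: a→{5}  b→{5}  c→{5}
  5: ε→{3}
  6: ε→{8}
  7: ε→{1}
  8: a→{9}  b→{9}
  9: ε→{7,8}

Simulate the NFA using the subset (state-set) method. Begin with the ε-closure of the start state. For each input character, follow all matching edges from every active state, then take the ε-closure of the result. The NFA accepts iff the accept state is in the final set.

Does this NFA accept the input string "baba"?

Answer: ACCEPT

Trace:
initial (ε-close {0}): {0,1,2,3,4,6,8}
'b' @ 1: {1,3,5,7,8,9}  ✓accept
'a' @ 2: {1,7,8,9}  ✓accept
'b' @ 3: {1,7,8,9}  ✓accept
'a' @ 4: {1,7,8,9}  ✓accept
final: {1,7,8,9}; accept 1 in set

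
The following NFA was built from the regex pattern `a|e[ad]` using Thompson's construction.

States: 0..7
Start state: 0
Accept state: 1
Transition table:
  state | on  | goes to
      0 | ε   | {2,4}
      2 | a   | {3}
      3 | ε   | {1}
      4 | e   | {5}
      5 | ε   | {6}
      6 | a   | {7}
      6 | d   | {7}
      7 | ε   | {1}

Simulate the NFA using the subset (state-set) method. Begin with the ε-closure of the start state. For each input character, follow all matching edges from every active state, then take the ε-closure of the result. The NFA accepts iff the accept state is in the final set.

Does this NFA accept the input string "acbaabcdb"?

start: ε-closure({0}) = {0,2,4}
'a' @ 1: {1,3}  ✓accept
'c' @ 2: {}  — no active states
rest 'baabcdb' ignored (set empty)
after full input: {}  (accept=1 not in)

Answer: REJECT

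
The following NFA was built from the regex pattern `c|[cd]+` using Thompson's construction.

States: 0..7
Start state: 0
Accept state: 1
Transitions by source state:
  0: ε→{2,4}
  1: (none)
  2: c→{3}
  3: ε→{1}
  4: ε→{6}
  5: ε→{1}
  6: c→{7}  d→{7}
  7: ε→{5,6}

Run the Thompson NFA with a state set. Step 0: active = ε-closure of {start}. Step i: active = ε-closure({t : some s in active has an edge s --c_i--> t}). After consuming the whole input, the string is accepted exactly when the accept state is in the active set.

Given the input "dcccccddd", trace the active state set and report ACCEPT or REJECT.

Answer: ACCEPT

Steps:
initial (ε-close {0}): {0,2,4,6}
'd' @ 1: {1,5,6,7}  (accept∈set)
'c' @ 2: {1,5,6,7}  (accept∈set)
'c' @ 3: {1,5,6,7}  (accept∈set)
'c' @ 4: {1,5,6,7}  (accept∈set)
'c' @ 5: {1,5,6,7}  (accept∈set)
'c' @ 6: {1,5,6,7}  (accept∈set)
'd' @ 7: {1,5,6,7}  (accept∈set)
'd' @ 8: {1,5,6,7}  (accept∈set)
'd' @ 9: {1,5,6,7}  (accept∈set)
end set {1,5,6,7} — state 1 in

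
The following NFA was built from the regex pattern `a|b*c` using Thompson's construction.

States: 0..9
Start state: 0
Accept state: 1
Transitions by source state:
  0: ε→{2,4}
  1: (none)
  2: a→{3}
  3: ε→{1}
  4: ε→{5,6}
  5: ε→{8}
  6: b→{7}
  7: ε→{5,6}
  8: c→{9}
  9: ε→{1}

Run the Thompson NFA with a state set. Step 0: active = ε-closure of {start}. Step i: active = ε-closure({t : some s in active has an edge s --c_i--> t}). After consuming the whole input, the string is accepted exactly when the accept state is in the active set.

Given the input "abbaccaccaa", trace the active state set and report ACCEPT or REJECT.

initial (ε-close {0}): {0,2,4,5,6,8}
'a' @ 1: {1,3}  [accepting]
'b' @ 2: {}  — dead — no transitions
rest 'baccaccaa' ignored (set empty)
end set {} — state 1 not in

Answer: REJECT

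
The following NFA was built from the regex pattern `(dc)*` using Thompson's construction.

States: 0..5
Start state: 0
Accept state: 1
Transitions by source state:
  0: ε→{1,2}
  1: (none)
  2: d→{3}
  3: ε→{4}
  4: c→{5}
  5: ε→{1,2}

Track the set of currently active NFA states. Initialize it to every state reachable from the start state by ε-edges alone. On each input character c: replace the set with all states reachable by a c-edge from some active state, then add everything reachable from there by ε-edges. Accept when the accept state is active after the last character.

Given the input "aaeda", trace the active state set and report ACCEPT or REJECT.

S₀ = ε-closure({0}) = {0,1,2}
'a' @ 1: {}  — no active states
rest 'aeda' ignored (set empty)
end set {} — state 1 not in

Answer: REJECT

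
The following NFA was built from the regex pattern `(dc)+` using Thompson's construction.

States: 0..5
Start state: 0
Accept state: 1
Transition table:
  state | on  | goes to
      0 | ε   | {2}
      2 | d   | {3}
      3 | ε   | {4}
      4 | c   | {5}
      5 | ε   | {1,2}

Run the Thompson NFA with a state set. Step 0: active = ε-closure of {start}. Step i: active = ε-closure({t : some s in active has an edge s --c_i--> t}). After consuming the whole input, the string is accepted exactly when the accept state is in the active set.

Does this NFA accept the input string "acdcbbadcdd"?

S₀ = ε-closure({0}) = {0,2}
'a' @ 1: {}  — dead — no transitions
rest 'cdcbbadcdd' ignored (set empty)
after full input: {}  (accept=1 not in)

Answer: REJECT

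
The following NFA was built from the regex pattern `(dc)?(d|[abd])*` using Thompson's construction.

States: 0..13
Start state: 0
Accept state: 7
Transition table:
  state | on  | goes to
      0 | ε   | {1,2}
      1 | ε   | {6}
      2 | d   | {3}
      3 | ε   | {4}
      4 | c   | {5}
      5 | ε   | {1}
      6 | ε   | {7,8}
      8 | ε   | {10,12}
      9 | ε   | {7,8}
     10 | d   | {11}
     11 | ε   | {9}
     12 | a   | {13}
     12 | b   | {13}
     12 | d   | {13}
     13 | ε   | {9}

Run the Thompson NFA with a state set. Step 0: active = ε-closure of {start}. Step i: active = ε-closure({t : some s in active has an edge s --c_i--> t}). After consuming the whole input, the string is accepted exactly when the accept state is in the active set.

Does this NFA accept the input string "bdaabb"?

initial (ε-close {0}): {0,1,2,6,7,8,10,12}
'b' @ 1: {7,8,9,10,12,13}  [accepting]
'd' @ 2: {7,8,9,10,11,12,13}  [accepting]
'a' @ 3: {7,8,9,10,12,13}  [accepting]
'a' @ 4: {7,8,9,10,12,13}  [accepting]
'b' @ 5: {7,8,9,10,12,13}  [accepting]
'b' @ 6: {7,8,9,10,12,13}  [accepting]
final: {7,8,9,10,12,13}; accept 7 in set

Answer: ACCEPT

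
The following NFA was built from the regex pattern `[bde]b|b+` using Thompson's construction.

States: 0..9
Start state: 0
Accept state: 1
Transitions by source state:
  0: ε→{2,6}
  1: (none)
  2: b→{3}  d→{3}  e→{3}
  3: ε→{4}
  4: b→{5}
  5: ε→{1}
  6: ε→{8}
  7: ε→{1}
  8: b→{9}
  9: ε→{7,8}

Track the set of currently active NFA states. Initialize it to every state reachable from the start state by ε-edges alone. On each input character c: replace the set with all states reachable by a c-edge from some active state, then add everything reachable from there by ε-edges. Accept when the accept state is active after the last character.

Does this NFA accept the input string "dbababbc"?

initial (ε-close {0}): {0,2,6,8}
'd' @ 1: {3,4}
'b' @ 2: {1,5}  [accepting]
'a' @ 3: {}  — state set empty
rest 'babbc' ignored (set empty)
after full input: {}  (accept=1 not in)

Answer: REJECT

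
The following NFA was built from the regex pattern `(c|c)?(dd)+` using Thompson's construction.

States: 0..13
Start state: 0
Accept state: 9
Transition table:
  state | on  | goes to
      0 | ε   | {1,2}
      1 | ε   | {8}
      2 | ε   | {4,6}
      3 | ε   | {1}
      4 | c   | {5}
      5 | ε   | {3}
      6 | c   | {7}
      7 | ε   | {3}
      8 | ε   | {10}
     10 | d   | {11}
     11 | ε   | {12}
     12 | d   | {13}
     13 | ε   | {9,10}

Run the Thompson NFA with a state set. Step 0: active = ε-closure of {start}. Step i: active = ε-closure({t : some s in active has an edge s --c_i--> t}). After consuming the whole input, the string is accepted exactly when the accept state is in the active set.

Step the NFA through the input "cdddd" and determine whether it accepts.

Answer: ACCEPT

Trace:
initial (ε-close {0}): {0,1,2,4,6,8,10}
'c' @ 1: {1,3,5,7,8,10}
'd' @ 2: {11,12}
'd' @ 3: {9,10,13}  (accept∈set)
'd' @ 4: {11,12}
'd' @ 5: {9,10,13}  (accept∈set)
after full input: {9,10,13}  (accept=9 in)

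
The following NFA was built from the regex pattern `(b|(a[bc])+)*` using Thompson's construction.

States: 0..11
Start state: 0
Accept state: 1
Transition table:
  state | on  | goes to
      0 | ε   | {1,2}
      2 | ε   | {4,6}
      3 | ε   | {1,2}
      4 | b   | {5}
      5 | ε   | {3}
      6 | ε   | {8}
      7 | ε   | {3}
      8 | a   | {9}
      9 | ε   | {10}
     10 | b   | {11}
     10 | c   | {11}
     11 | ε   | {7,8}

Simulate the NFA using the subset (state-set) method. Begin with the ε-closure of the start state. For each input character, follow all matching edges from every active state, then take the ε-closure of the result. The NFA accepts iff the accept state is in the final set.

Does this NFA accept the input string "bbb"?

start: ε-closure({0}) = {0,1,2,4,6,8}
'b' @ 1: {1,2,3,4,5,6,8}  (accept∈set)
'b' @ 2: {1,2,3,4,5,6,8}  (accept∈set)
'b' @ 3: {1,2,3,4,5,6,8}  (accept∈set)
after full input: {1,2,3,4,5,6,8}  (accept=1 in)

Answer: ACCEPT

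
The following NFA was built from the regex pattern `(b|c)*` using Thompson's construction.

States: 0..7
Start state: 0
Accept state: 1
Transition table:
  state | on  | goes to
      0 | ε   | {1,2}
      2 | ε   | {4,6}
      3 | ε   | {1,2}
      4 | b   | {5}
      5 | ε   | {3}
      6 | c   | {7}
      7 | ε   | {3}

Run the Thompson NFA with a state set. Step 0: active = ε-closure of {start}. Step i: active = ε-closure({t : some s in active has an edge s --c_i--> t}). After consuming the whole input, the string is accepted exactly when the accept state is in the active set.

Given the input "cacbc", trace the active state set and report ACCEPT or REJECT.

Answer: REJECT

Derivation:
initial (ε-close {0}): {0,1,2,4,6}
'c' @ 1: {1,2,3,4,6,7}  ✓accept
'a' @ 2: {}  — dead — no transitions
rest 'cbc' ignored (set empty)
final: {}; accept 1 not in set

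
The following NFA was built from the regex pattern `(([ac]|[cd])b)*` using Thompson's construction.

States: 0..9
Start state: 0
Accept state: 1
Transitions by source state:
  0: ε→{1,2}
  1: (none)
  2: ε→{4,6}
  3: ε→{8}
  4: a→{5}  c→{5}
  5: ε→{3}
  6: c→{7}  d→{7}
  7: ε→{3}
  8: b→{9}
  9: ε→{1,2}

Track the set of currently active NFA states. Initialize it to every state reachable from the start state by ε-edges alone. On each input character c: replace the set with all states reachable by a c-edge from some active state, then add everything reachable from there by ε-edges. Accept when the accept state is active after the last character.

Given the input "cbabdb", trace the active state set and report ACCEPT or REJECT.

S₀ = ε-closure({0}) = {0,1,2,4,6}
'c' @ 1: {3,5,7,8}
'b' @ 2: {1,2,4,6,9}  (accept∈set)
'a' @ 3: {3,5,8}
'b' @ 4: {1,2,4,6,9}  (accept∈set)
'd' @ 5: {3,7,8}
'b' @ 6: {1,2,4,6,9}  (accept∈set)
final: {1,2,4,6,9}; accept 1 in set

Answer: ACCEPT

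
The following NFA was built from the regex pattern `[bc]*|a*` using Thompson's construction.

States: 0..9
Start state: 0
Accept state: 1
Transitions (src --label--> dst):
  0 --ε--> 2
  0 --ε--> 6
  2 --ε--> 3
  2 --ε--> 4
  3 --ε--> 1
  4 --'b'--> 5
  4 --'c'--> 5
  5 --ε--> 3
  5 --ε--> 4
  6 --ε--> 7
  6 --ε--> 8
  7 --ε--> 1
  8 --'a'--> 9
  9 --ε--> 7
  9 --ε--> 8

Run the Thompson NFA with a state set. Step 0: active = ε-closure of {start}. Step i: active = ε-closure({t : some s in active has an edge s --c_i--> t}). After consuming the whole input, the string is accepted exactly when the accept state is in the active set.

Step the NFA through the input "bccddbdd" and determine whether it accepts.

Answer: REJECT

Trace:
start: ε-closure({0}) = {0,1,2,3,4,6,7,8}
'b' @ 1: {1,3,4,5}  (accept∈set)
'c' @ 2: {1,3,4,5}  (accept∈set)
'c' @ 3: {1,3,4,5}  (accept∈set)
'd' @ 4: {}  — state set empty
rest 'dbdd' ignored (set empty)
end set {} — state 1 not in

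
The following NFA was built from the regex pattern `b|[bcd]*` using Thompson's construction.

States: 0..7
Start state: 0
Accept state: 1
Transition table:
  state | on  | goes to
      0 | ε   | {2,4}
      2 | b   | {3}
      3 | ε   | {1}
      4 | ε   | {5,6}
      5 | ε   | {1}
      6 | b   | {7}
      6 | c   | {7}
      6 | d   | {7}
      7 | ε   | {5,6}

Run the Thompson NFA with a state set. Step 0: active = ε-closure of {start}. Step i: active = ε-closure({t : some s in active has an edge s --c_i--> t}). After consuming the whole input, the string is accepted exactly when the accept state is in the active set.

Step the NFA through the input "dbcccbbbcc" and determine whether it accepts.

initial (ε-close {0}): {0,1,2,4,5,6}
'd' @ 1: {1,5,6,7}  (accept∈set)
'b' @ 2: {1,5,6,7}  (accept∈set)
'c' @ 3: {1,5,6,7}  (accept∈set)
'c' @ 4: {1,5,6,7}  (accept∈set)
'c' @ 5: {1,5,6,7}  (accept∈set)
'b' @ 6: {1,5,6,7}  (accept∈set)
'b' @ 7: {1,5,6,7}  (accept∈set)
'b' @ 8: {1,5,6,7}  (accept∈set)
'c' @ 9: {1,5,6,7}  (accept∈set)
'c' @ 10: {1,5,6,7}  (accept∈set)
end set {1,5,6,7} — state 1 in

Answer: ACCEPT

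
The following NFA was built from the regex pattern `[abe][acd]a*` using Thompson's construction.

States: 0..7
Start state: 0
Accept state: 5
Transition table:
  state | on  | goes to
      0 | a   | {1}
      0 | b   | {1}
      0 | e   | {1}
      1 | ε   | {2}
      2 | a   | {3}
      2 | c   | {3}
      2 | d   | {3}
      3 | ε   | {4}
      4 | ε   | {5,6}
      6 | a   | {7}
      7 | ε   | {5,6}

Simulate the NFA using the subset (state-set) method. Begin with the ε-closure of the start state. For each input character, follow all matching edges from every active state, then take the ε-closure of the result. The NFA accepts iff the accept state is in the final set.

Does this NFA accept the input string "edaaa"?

Answer: ACCEPT

Derivation:
S₀ = ε-closure({0}) = {0}
'e' @ 1: {1,2}
'd' @ 2: {3,4,5,6}  (accept∈set)
'a' @ 3: {5,6,7}  (accept∈set)
'a' @ 4: {5,6,7}  (accept∈set)
'a' @ 5: {5,6,7}  (accept∈set)
after full input: {5,6,7}  (accept=5 in)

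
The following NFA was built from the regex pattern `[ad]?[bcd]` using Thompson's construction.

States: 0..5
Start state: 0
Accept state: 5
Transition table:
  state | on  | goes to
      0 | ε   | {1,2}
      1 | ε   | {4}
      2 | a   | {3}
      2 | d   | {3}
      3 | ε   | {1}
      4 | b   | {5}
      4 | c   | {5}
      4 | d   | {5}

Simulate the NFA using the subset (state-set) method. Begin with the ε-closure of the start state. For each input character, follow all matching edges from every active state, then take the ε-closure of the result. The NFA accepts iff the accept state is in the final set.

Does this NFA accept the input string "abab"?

Answer: REJECT

Steps:
S₀ = ε-closure({0}) = {0,1,2,4}
'a' @ 1: {1,3,4}
'b' @ 2: {5}  ✓accept
'a' @ 3: {}  — dead — no transitions
rest 'b' ignored (set empty)
end set {} — state 5 not in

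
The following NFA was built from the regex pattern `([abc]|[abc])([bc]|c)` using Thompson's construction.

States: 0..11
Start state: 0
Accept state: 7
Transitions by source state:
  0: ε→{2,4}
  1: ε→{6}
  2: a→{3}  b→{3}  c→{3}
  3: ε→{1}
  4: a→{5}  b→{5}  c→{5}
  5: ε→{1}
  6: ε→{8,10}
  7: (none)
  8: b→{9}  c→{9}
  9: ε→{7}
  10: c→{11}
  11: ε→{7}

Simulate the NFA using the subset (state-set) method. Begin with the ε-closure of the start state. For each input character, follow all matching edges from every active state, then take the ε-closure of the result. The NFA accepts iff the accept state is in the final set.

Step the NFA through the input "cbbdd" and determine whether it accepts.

initial (ε-close {0}): {0,2,4}
'c' @ 1: {1,3,5,6,8,10}
'b' @ 2: {7,9}  (accept∈set)
'b' @ 3: {}  — state set empty
rest 'dd' ignored (set empty)
final: {}; accept 7 not in set

Answer: REJECT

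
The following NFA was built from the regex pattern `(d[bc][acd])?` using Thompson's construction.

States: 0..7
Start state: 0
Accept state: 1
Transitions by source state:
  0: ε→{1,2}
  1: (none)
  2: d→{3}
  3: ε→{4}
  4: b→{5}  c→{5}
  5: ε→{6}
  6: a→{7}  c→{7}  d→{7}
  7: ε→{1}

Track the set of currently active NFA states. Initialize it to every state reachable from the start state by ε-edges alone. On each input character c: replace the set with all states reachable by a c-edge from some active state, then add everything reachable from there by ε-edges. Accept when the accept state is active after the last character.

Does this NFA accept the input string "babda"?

Answer: REJECT

Trace:
start: ε-closure({0}) = {0,1,2}
'b' @ 1: {}  — state set empty
rest 'abda' ignored (set empty)
after full input: {}  (accept=1 not in)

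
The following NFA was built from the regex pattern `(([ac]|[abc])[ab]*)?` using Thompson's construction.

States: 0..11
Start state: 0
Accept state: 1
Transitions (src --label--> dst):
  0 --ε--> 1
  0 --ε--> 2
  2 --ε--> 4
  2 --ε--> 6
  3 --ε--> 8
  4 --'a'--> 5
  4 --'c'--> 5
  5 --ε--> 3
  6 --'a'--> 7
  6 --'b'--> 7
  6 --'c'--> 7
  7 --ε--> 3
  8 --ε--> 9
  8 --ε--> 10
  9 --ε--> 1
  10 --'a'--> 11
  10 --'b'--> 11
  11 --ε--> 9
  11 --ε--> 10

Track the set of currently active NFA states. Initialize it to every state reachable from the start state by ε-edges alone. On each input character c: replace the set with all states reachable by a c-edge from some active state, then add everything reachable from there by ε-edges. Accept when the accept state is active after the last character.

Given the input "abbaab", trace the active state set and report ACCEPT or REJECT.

initial (ε-close {0}): {0,1,2,4,6}
'a' @ 1: {1,3,5,7,8,9,10}  [accepting]
'b' @ 2: {1,9,10,11}  [accepting]
'b' @ 3: {1,9,10,11}  [accepting]
'a' @ 4: {1,9,10,11}  [accepting]
'a' @ 5: {1,9,10,11}  [accepting]
'b' @ 6: {1,9,10,11}  [accepting]
after full input: {1,9,10,11}  (accept=1 in)

Answer: ACCEPT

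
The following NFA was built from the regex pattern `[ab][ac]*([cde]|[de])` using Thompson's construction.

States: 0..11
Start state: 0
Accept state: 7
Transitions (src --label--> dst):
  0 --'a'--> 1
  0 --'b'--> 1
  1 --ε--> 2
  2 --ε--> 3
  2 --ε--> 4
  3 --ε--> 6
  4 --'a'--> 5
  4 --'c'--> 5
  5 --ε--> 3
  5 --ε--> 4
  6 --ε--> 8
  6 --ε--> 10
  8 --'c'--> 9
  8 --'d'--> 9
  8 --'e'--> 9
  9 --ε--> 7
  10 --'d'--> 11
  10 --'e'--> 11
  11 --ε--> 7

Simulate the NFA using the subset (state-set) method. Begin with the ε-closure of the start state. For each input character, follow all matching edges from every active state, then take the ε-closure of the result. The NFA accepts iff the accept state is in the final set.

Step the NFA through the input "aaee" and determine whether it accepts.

Answer: REJECT

Derivation:
start: ε-closure({0}) = {0}
'a' @ 1: {1,2,3,4,6,8,10}
'a' @ 2: {3,4,5,6,8,10}
'e' @ 3: {7,9,11}  ✓accept
'e' @ 4: {}  — state set empty
final: {}; accept 7 not in set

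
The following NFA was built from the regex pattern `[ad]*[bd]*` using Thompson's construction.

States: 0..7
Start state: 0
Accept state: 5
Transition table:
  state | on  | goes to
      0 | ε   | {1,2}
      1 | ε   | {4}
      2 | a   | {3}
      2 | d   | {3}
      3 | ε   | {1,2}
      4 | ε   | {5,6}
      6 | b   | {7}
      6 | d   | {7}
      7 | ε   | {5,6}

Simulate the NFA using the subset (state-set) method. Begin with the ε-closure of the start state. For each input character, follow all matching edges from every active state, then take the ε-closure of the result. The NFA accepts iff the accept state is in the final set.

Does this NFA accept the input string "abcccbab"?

initial (ε-close {0}): {0,1,2,4,5,6}
'a' @ 1: {1,2,3,4,5,6}  [accepting]
'b' @ 2: {5,6,7}  [accepting]
'c' @ 3: {}  — no active states
rest 'ccbab' ignored (set empty)
end set {} — state 5 not in

Answer: REJECT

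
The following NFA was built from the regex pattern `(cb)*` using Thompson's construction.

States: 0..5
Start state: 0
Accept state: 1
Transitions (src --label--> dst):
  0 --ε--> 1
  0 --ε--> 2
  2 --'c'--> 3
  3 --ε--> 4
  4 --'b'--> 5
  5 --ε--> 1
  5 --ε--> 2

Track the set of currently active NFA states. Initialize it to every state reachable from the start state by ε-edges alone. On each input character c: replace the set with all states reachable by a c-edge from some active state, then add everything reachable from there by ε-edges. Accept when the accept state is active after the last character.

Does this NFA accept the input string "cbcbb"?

S₀ = ε-closure({0}) = {0,1,2}
'c' @ 1: {3,4}
'b' @ 2: {1,2,5}  [accepting]
'c' @ 3: {3,4}
'b' @ 4: {1,2,5}  [accepting]
'b' @ 5: {}  — dead — no transitions
after full input: {}  (accept=1 not in)

Answer: REJECT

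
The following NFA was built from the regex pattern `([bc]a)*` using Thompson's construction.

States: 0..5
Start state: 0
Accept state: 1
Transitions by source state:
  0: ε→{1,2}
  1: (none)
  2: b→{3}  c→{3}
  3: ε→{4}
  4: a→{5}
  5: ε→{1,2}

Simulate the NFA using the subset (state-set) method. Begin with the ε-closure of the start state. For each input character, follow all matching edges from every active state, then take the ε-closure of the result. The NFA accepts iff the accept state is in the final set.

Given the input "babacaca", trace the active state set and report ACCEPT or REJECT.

start: ε-closure({0}) = {0,1,2}
'b' @ 1: {3,4}
'a' @ 2: {1,2,5}  (accept∈set)
'b' @ 3: {3,4}
'a' @ 4: {1,2,5}  (accept∈set)
'c' @ 5: {3,4}
'a' @ 6: {1,2,5}  (accept∈set)
'c' @ 7: {3,4}
'a' @ 8: {1,2,5}  (accept∈set)
after full input: {1,2,5}  (accept=1 in)

Answer: ACCEPT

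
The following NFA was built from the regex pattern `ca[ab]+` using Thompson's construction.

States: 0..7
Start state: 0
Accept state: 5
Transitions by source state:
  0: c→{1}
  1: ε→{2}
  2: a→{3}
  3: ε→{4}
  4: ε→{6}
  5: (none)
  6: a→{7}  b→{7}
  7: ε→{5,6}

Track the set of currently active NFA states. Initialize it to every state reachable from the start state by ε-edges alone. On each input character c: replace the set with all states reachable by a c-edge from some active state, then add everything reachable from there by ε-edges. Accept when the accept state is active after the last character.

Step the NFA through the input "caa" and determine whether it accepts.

initial (ε-close {0}): {0}
'c' @ 1: {1,2}
'a' @ 2: {3,4,6}
'a' @ 3: {5,6,7}  ✓accept
after full input: {5,6,7}  (accept=5 in)

Answer: ACCEPT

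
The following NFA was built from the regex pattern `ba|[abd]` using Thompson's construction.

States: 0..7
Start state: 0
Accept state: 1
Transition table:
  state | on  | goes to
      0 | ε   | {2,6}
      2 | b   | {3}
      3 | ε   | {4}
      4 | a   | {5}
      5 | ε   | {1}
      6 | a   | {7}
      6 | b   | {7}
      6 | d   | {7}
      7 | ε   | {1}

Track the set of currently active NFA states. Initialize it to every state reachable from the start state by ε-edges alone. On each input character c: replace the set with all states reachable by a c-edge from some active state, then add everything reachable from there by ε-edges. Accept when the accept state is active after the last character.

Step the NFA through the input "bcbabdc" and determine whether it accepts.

Answer: REJECT

Steps:
initial (ε-close {0}): {0,2,6}
'b' @ 1: {1,3,4,7}  ✓accept
'c' @ 2: {}  — dead — no transitions
rest 'babdc' ignored (set empty)
end set {} — state 1 not in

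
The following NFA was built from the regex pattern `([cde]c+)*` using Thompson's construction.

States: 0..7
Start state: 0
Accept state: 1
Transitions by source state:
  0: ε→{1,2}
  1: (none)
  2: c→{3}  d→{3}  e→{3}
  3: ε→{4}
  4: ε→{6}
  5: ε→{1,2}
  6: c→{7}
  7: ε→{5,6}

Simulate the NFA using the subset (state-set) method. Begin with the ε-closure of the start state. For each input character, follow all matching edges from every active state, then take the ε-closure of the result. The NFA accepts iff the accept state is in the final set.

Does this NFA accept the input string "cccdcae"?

start: ε-closure({0}) = {0,1,2}
'c' @ 1: {3,4,6}
'c' @ 2: {1,2,5,6,7}  ✓accept
'c' @ 3: {1,2,3,4,5,6,7}  ✓accept
'd' @ 4: {3,4,6}
'c' @ 5: {1,2,5,6,7}  ✓accept
'a' @ 6: {}  — state set empty
rest 'e' ignored (set empty)
end set {} — state 1 not in

Answer: REJECT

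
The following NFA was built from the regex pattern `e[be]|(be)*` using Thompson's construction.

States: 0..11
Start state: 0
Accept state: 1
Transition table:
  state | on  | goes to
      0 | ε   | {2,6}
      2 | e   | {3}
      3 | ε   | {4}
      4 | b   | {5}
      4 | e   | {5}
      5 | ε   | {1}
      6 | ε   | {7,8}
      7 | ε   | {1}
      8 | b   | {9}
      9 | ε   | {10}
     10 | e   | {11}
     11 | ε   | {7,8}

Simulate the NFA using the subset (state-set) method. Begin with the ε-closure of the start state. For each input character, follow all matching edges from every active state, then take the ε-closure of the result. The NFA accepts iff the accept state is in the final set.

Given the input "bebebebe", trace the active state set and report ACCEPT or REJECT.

Answer: ACCEPT

Trace:
start: ε-closure({0}) = {0,1,2,6,7,8}
'b' @ 1: {9,10}
'e' @ 2: {1,7,8,11}  ✓accept
'b' @ 3: {9,10}
'e' @ 4: {1,7,8,11}  ✓accept
'b' @ 5: {9,10}
'e' @ 6: {1,7,8,11}  ✓accept
'b' @ 7: {9,10}
'e' @ 8: {1,7,8,11}  ✓accept
end set {1,7,8,11} — state 1 in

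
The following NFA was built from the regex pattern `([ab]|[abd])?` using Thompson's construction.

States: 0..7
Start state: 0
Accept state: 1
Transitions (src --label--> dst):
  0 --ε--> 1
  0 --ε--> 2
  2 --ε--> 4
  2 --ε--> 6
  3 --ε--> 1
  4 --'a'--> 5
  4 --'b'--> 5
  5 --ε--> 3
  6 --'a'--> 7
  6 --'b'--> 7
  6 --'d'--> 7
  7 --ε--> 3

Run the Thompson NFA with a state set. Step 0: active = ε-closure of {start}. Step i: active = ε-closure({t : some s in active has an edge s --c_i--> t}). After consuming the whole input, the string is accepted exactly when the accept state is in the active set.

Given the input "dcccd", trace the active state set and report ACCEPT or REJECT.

Answer: REJECT

Trace:
start: ε-closure({0}) = {0,1,2,4,6}
'd' @ 1: {1,3,7}  [accepting]
'c' @ 2: {}  — state set empty
rest 'ccd' ignored (set empty)
end set {} — state 1 not in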